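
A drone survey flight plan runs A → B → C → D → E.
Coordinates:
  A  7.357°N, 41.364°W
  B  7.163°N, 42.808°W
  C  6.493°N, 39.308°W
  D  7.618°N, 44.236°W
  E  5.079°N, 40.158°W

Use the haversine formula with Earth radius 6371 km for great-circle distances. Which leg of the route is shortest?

A–B

Leg distances:
A→B: 160.7 km
B→C: 393.5 km
C→D: 558.0 km
D→E: 531.8 km
The shortest leg is A–B at 160.7 km.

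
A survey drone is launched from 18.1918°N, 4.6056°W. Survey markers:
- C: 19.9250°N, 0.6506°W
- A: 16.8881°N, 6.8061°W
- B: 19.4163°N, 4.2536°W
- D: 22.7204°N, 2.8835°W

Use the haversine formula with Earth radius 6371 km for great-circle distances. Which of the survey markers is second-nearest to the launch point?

Distance to each, sorted:
B: 141.1 km
A: 274.7 km
C: 458.1 km
D: 534.5 km
The second-nearest is A at 274.7 km.

A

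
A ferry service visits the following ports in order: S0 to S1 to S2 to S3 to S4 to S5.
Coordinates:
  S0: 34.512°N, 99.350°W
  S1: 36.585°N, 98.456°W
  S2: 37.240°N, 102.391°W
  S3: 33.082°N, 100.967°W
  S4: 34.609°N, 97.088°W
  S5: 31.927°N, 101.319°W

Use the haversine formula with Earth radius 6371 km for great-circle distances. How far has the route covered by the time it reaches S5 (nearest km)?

Leg distances:
S0→S1: 244.3 km  (cumulative 244.3 km)
S1→S2: 357.3 km  (cumulative 601.6 km)
S2→S3: 480.1 km  (cumulative 1081.7 km)
S3→S4: 396.4 km  (cumulative 1478.1 km)
S4→S5: 493.5 km  (cumulative 1971.6 km)
Cumulative distance at S5 ≈ 1972 km.

1972 km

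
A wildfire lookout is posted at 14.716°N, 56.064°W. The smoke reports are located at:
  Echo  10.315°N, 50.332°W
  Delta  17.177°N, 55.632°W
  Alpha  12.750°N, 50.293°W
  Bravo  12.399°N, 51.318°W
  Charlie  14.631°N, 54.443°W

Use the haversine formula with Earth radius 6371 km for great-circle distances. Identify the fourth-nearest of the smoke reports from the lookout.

Distances from the lookout (14.716°N, 56.064°W):
Charlie: 174.6 km
Delta: 277.5 km
Bravo: 574.0 km
Alpha: 660.5 km
Echo: 791.5 km
The fourth-nearest is Alpha at 660.5 km.

Alpha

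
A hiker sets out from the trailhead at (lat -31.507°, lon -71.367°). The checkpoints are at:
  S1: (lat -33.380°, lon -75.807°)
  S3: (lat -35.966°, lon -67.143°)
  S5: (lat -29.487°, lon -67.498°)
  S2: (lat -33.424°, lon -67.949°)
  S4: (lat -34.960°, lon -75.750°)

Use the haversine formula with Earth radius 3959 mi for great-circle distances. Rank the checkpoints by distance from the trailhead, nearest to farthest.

Computing each great-circle distance from (lat -31.507°, lon -71.367°):
S2 (lat -33.424°, lon -67.949°): 239.2 mi
S5 (lat -29.487°, lon -67.498°): 269.3 mi
S1 (lat -33.380°, lon -75.807°): 289.4 mi
S4 (lat -34.960°, lon -75.750°): 347.9 mi
S3 (lat -35.966°, lon -67.143°): 392.1 mi

S2, S5, S1, S4, S3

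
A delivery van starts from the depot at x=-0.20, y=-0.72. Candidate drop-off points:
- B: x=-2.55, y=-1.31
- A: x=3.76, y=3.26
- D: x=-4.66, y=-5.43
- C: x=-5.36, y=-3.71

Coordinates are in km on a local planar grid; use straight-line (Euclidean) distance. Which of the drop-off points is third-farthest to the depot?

Distance to each, sorted:
D: 6.5 km
C: 6.0 km
A: 5.6 km
B: 2.4 km
The third-farthest is A at 5.6 km.

A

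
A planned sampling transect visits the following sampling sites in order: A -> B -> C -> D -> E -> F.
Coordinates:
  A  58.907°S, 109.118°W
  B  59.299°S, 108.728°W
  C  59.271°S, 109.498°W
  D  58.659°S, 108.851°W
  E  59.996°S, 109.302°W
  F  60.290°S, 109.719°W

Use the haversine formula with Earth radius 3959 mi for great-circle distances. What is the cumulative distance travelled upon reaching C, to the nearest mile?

Leg distances:
A→B: 30.4 mi  (cumulative 30.4 mi)
B→C: 27.2 mi  (cumulative 57.7 mi)
Cumulative distance at C ≈ 58 mi.

58 mi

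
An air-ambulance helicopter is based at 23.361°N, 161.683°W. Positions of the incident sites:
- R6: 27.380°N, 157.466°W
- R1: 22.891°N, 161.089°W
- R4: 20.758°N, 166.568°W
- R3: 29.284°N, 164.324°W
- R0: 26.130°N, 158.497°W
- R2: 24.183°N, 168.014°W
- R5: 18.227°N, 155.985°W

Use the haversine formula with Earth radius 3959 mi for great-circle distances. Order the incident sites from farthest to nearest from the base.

Distances from the base:
R5 18.227°N, 155.985°W: 511.1 mi
R3 29.284°N, 164.324°W: 440.7 mi
R2 24.183°N, 168.014°W: 404.3 mi
R6 27.380°N, 157.466°W: 382.6 mi
R4 20.758°N, 166.568°W: 360.8 mi
R0 26.130°N, 158.497°W: 276.7 mi
R1 22.891°N, 161.089°W: 49.8 mi

R5, R3, R2, R6, R4, R0, R1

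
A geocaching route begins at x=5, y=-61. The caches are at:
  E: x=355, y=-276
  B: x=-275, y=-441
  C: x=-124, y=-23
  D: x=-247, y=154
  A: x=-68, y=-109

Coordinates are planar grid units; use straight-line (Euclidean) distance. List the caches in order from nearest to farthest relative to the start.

Distance from the start at x=5, y=-61 to each:
A x=-68, y=-109: 87.4
C x=-124, y=-23: 134.5
D x=-247, y=154: 331.3
E x=355, y=-276: 410.8
B x=-275, y=-441: 472.0

A, C, D, E, B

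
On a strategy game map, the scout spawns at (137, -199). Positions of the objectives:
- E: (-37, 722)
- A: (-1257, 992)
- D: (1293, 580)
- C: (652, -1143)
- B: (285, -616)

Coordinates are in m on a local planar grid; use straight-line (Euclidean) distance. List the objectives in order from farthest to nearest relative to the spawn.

A, D, C, E, B

Distance from the spawn at (137, -199) to each:
A (-1257, 992): 1833.5 m
D (1293, 580): 1394.0 m
C (652, -1143): 1075.3 m
E (-37, 722): 937.3 m
B (285, -616): 442.5 m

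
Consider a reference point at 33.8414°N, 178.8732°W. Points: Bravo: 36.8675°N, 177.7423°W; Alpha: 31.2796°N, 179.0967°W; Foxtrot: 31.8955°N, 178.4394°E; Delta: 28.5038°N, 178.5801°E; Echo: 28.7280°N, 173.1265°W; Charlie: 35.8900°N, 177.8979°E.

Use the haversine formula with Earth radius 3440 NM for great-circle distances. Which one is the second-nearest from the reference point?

Foxtrot

Distance to each, sorted:
Alpha: 154.2 NM
Foxtrot: 178.9 NM
Bravo: 189.9 NM
Charlie: 201.0 NM
Delta: 346.1 NM
Echo: 425.5 NM
The second-nearest is Foxtrot at 178.9 NM.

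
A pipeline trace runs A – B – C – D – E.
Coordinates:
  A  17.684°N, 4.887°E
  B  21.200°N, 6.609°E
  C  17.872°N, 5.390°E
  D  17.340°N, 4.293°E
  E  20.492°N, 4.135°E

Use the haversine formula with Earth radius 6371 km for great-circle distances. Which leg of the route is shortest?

Leg distances:
A→B: 430.6 km
B→C: 391.5 km
C→D: 130.5 km
D→E: 350.9 km
The shortest leg is C–D at 130.5 km.

C–D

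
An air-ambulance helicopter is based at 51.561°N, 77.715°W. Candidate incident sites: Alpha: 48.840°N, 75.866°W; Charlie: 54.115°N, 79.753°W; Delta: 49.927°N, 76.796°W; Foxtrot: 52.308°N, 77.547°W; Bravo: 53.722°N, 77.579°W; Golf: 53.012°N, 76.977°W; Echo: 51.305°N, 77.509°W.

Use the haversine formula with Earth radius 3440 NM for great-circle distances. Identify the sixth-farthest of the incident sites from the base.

Distances from the base (51.561°N, 77.715°W):
Alpha: 178.1 NM
Charlie: 170.2 NM
Bravo: 129.8 NM
Delta: 104.1 NM
Golf: 91.2 NM
Foxtrot: 45.3 NM
Echo: 17.2 NM
The sixth-farthest is Foxtrot at 45.3 NM.

Foxtrot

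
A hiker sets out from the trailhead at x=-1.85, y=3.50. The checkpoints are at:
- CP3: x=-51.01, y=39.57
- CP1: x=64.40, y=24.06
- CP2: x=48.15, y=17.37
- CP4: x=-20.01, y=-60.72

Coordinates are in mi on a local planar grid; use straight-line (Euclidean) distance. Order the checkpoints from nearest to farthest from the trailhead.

Distances from the trailhead:
CP2 x=48.15, y=17.37: 51.9 mi
CP3 x=-51.01, y=39.57: 61.0 mi
CP4 x=-20.01, y=-60.72: 66.7 mi
CP1 x=64.40, y=24.06: 69.4 mi

CP2, CP3, CP4, CP1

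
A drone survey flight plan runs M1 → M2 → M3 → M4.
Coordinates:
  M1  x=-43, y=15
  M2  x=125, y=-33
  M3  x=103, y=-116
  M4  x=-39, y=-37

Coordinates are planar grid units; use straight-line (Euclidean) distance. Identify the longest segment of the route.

M1–M2

Leg distances:
M1→M2: 174.7
M2→M3: 85.9
M3→M4: 162.5
The longest leg is M1–M2 at 174.7.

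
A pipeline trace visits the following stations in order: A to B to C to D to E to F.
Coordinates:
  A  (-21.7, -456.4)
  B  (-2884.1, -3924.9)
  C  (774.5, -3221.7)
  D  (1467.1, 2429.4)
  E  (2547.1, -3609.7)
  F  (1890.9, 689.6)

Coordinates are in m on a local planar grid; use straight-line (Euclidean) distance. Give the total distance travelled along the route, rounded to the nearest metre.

Leg distances:
A→B: 4497.1 m  (cumulative 4497.1 m)
B→C: 3725.6 m  (cumulative 8222.7 m)
C→D: 5693.4 m  (cumulative 13916.0 m)
D→E: 6134.9 m  (cumulative 20051.0 m)
E→F: 4349.1 m  (cumulative 24400.0 m)
Total route length ≈ 24400 m.

24400 m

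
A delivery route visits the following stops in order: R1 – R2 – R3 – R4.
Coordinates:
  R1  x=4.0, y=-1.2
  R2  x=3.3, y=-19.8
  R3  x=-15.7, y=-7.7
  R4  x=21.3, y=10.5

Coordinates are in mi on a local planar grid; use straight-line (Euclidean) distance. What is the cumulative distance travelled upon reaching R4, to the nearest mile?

Leg distances:
R1→R2: 18.6 mi  (cumulative 18.6 mi)
R2→R3: 22.5 mi  (cumulative 41.1 mi)
R3→R4: 41.2 mi  (cumulative 82.4 mi)
Cumulative distance at R4 ≈ 82 mi.

82 mi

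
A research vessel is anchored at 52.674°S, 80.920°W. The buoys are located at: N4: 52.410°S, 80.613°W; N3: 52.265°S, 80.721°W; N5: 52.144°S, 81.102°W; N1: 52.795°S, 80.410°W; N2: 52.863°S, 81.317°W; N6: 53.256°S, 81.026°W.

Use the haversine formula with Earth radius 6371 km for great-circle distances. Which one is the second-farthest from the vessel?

Distance to each, sorted:
N6: 65.1 km
N5: 60.2 km
N3: 47.4 km
N1: 36.9 km
N4: 36.0 km
N2: 34.0 km
The second-farthest is N5 at 60.2 km.

N5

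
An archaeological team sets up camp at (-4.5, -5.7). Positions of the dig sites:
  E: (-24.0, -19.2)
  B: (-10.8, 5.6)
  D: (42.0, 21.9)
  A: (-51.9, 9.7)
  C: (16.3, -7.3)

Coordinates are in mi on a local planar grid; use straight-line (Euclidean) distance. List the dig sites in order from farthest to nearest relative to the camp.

D, A, E, C, B

Distances from the camp:
D (42.0, 21.9): 54.1 mi
A (-51.9, 9.7): 49.8 mi
E (-24.0, -19.2): 23.7 mi
C (16.3, -7.3): 20.9 mi
B (-10.8, 5.6): 12.9 mi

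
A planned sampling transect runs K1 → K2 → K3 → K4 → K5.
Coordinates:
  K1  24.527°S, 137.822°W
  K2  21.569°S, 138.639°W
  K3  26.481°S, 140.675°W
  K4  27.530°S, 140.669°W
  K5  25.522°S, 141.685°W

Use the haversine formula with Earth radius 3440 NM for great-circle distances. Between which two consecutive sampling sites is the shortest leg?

K3–K4

Leg distances:
K1→K2: 183.2 NM
K2→K3: 315.3 NM
K3→K4: 63.0 NM
K4→K5: 132.3 NM
The shortest leg is K3–K4 at 63.0 NM.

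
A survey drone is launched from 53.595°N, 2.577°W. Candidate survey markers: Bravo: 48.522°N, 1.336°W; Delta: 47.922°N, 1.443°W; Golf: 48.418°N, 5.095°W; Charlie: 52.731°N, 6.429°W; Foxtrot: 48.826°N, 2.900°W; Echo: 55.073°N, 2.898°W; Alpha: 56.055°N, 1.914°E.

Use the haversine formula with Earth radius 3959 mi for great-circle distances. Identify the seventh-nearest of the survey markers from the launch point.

Distance to each, sorted:
Echo: 102.9 mi
Charlie: 170.4 mi
Alpha: 246.6 mi
Foxtrot: 329.8 mi
Bravo: 354.6 mi
Golf: 374.0 mi
Delta: 395.1 mi
The seventh-nearest is Delta at 395.1 mi.

Delta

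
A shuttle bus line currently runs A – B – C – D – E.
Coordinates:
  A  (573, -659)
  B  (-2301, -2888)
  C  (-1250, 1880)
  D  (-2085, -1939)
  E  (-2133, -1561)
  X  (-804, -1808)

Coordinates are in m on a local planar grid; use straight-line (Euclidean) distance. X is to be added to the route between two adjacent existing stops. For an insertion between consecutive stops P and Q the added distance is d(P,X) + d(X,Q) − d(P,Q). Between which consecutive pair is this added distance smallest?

Added distance for inserting X between each consecutive pair:
A–B: 2.3 m
B–C: 678.3 m
C–D: 1093.3 m
D–E: 2258.4 m
Smallest added distance is 2.3 m, inserting between A and B.

between A and B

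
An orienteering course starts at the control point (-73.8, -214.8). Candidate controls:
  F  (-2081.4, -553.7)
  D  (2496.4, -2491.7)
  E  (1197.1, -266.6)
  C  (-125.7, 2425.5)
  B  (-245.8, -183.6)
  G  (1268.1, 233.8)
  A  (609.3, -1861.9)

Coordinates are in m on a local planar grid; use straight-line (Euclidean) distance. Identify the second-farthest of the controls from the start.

Distances from the start ((-73.8, -214.8)):
D: 3433.7 m
C: 2640.8 m
F: 2036.0 m
A: 1783.1 m
G: 1414.9 m
E: 1272.0 m
B: 174.8 m
The second-farthest is C at 2640.8 m.

C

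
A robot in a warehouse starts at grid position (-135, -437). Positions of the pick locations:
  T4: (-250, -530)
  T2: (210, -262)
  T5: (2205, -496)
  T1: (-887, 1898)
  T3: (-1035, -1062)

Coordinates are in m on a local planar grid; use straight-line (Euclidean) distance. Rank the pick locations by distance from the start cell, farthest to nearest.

Computing each straight-line distance from (-135, -437):
T1 (-887, 1898): 2453.1 m
T5 (2205, -496): 2340.7 m
T3 (-1035, -1062): 1095.7 m
T2 (210, -262): 386.8 m
T4 (-250, -530): 147.9 m

T1, T5, T3, T2, T4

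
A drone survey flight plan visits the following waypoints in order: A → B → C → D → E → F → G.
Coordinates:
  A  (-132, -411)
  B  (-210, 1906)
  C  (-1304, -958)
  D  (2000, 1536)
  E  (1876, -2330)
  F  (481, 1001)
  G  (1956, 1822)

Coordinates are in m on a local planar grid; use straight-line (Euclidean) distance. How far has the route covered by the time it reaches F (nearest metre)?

Leg distances:
A→B: 2318.3 m  (cumulative 2318.3 m)
B→C: 3065.8 m  (cumulative 5384.1 m)
C→D: 4139.6 m  (cumulative 9523.8 m)
D→E: 3868.0 m  (cumulative 13391.8 m)
E→F: 3611.3 m  (cumulative 17003.1 m)
Cumulative distance at F ≈ 17003 m.

17003 m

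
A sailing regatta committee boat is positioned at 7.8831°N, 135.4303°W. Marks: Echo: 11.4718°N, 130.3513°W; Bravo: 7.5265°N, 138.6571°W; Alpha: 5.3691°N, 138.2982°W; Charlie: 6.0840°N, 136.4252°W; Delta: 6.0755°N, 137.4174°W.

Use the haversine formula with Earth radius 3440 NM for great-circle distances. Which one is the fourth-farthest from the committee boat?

Delta

Distances from the committee boat (7.8831°N, 135.4303°W):
Echo: 369.8 NM
Alpha: 228.1 NM
Bravo: 193.2 NM
Delta: 160.6 NM
Charlie: 123.2 NM
The fourth-farthest is Delta at 160.6 NM.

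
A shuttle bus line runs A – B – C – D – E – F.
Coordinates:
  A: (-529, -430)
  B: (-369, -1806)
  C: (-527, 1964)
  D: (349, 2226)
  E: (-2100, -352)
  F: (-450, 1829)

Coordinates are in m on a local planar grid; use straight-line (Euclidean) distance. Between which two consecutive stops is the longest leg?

B–C

Leg distances:
A→B: 1385.3 m
B→C: 3773.3 m
C→D: 914.3 m
D→E: 3555.8 m
E→F: 2734.8 m
The longest leg is B–C at 3773.3 m.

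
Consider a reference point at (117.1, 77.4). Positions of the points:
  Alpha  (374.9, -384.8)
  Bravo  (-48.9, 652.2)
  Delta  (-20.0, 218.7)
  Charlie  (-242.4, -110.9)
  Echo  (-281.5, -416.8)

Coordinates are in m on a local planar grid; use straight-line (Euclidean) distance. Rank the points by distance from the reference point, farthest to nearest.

Echo, Bravo, Alpha, Charlie, Delta

Computing each straight-line distance from (117.1, 77.4):
Echo (-281.5, -416.8): 634.9 m
Bravo (-48.9, 652.2): 598.3 m
Alpha (374.9, -384.8): 529.2 m
Charlie (-242.4, -110.9): 405.8 m
Delta (-20.0, 218.7): 196.9 m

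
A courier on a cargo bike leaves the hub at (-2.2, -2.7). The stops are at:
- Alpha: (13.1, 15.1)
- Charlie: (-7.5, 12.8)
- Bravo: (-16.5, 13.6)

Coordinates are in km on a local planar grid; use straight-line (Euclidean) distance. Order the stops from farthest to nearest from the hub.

Distance from the hub at (-2.2, -2.7) to each:
Alpha (13.1, 15.1): 23.5 km
Bravo (-16.5, 13.6): 21.7 km
Charlie (-7.5, 12.8): 16.4 km

Alpha, Bravo, Charlie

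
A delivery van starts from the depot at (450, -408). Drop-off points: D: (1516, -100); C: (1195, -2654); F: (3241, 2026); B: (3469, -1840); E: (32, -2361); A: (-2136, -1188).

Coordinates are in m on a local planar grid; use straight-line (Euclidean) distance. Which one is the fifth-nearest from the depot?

Distance to each, sorted:
D: 1109.6 m
E: 1997.2 m
C: 2366.3 m
A: 2701.1 m
B: 3341.4 m
F: 3703.2 m
The fifth-nearest is B at 3341.4 m.

B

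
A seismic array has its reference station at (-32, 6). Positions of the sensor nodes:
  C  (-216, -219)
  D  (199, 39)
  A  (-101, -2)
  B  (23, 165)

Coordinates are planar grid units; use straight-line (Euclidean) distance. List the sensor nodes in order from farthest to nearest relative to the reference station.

Distances from the reference station:
C (-216, -219): 290.7
D (199, 39): 233.3
B (23, 165): 168.2
A (-101, -2): 69.5

C, D, B, A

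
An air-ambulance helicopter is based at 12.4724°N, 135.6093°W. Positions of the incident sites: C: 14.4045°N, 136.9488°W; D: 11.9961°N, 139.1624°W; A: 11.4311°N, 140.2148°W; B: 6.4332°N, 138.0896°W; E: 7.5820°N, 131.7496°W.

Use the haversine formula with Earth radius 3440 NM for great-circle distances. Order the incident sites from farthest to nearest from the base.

B, E, A, D, C

Distances from the base:
B 6.4332°N, 138.0896°W: 391.2 NM
E 7.5820°N, 131.7496°W: 371.8 NM
A 11.4311°N, 140.2148°W: 277.6 NM
D 11.9961°N, 139.1624°W: 210.4 NM
C 14.4045°N, 136.9488°W: 139.9 NM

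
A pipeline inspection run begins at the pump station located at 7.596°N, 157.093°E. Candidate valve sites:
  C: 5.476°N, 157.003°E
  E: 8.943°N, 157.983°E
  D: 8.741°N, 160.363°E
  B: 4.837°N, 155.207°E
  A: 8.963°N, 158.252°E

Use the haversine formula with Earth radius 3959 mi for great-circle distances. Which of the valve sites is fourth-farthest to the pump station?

Distance to each, sorted:
D: 237.2 mi
B: 230.5 mi
C: 146.6 mi
A: 123.3 mi
E: 111.2 mi
The fourth-farthest is A at 123.3 mi.

A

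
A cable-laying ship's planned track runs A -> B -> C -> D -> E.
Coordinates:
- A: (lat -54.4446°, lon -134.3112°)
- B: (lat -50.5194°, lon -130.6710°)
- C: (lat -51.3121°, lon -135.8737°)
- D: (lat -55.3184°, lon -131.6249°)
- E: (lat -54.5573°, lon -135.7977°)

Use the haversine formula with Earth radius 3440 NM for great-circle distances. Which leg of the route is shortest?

D–E

Leg distances:
A→B: 270.6 NM
B→C: 202.6 NM
C→D: 284.6 NM
D→E: 151.0 NM
The shortest leg is D–E at 151.0 NM.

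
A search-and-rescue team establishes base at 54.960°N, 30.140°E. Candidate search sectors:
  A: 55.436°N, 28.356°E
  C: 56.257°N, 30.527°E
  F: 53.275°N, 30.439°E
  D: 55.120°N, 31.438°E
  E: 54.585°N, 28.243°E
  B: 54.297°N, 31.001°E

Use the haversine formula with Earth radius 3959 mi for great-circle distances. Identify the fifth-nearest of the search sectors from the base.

Distances from the base (54.960°N, 30.140°E):
D: 52.6 mi
B: 57.3 mi
A: 77.7 mi
E: 79.9 mi
C: 90.9 mi
F: 117.1 mi
The fifth-nearest is C at 90.9 mi.

C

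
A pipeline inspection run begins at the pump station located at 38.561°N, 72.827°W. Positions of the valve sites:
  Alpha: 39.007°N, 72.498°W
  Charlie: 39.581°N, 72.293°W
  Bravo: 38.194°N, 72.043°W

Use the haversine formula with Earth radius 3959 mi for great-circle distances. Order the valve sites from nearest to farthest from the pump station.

Distances from the pump station:
Alpha 39.007°N, 72.498°W: 35.5 mi
Bravo 38.194°N, 72.043°W: 49.5 mi
Charlie 39.581°N, 72.293°W: 76.1 mi

Alpha, Bravo, Charlie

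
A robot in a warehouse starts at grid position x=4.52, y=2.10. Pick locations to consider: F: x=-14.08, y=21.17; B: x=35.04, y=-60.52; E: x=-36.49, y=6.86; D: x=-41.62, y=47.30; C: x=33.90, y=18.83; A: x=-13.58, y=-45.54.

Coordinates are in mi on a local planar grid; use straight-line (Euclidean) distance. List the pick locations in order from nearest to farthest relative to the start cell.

F, C, E, A, D, B

Distances from the start cell:
F x=-14.08, y=21.17: 26.6 mi
C x=33.90, y=18.83: 33.8 mi
E x=-36.49, y=6.86: 41.3 mi
A x=-13.58, y=-45.54: 51.0 mi
D x=-41.62, y=47.30: 64.6 mi
B x=35.04, y=-60.52: 69.7 mi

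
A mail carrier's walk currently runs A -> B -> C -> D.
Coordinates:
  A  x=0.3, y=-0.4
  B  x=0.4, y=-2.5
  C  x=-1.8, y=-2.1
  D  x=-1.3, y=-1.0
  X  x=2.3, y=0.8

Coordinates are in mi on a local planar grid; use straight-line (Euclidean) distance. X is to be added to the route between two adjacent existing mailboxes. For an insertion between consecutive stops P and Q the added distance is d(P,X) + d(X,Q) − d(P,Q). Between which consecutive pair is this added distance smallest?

Added distance for inserting X between each consecutive pair:
A–B: 4.0 mi
B–C: 6.6 mi
C–D: 7.8 mi
Smallest added distance is 4.0 mi, inserting between A and B.

between A and B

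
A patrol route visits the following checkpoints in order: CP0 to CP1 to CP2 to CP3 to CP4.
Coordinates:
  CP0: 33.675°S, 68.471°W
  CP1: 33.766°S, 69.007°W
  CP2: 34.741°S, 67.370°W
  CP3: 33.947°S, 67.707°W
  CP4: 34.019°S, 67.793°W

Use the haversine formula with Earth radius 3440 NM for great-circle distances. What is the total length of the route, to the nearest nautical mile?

184 NM

Leg distances:
CP0→CP1: 27.3 NM  (cumulative 27.3 NM)
CP1→CP2: 100.1 NM  (cumulative 127.4 NM)
CP2→CP3: 50.5 NM  (cumulative 178.0 NM)
CP3→CP4: 6.1 NM  (cumulative 184.0 NM)
Total route length ≈ 184 NM.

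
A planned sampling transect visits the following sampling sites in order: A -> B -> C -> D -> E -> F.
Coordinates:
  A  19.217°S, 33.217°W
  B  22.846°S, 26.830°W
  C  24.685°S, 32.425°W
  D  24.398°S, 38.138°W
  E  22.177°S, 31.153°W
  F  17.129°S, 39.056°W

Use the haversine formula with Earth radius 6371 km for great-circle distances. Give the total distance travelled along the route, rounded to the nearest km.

3714 km

Leg distances:
A→B: 775.9 km  (cumulative 775.9 km)
B→C: 604.9 km  (cumulative 1380.8 km)
C→D: 578.7 km  (cumulative 1959.5 km)
D→E: 754.8 km  (cumulative 2714.3 km)
E→F: 999.6 km  (cumulative 3713.9 km)
Total route length ≈ 3714 km.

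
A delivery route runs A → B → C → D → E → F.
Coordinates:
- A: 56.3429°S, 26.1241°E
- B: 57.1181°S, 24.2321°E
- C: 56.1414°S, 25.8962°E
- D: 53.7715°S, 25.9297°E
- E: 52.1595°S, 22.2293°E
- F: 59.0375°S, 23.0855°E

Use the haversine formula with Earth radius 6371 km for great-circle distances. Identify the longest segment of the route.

E–F

Leg distances:
A→B: 144.0 km
B→C: 148.8 km
C→D: 263.5 km
D→E: 305.8 km
E→F: 766.7 km
The longest leg is E–F at 766.7 km.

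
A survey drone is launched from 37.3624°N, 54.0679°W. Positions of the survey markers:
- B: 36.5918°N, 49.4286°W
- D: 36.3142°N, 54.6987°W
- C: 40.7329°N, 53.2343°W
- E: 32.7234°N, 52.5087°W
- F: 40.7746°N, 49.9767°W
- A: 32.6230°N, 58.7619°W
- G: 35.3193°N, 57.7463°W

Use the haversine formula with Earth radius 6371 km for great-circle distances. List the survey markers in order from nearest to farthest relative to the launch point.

Computing each great-circle distance from 37.3624°N, 54.0679°W:
D 36.3142°N, 54.6987°W: 129.4 km
C 40.7329°N, 53.2343°W: 381.6 km
G 35.3193°N, 57.7463°W: 400.1 km
B 36.5918°N, 49.4286°W: 420.9 km
F 40.7746°N, 49.9767°W: 518.2 km
E 32.7234°N, 52.5087°W: 535.0 km
A 32.6230°N, 58.7619°W: 678.4 km

D, C, G, B, F, E, A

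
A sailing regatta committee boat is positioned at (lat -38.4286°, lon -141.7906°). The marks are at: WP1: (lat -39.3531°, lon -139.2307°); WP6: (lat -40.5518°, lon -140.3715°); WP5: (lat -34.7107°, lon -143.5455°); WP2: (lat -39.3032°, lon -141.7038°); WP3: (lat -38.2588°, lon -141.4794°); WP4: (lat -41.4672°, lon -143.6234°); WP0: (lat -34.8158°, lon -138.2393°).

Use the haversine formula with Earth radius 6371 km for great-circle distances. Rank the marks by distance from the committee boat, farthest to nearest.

WP0, WP5, WP4, WP6, WP1, WP2, WP3

Computing each great-circle distance from (lat -38.4286°, lon -141.7906°):
WP0 (lat -34.8158°, lon -138.2393°): 511.6 km
WP5 (lat -34.7107°, lon -143.5455°): 442.1 km
WP4 (lat -41.4672°, lon -143.6234°): 372.2 km
WP6 (lat -40.5518°, lon -140.3715°): 265.6 km
WP1 (lat -39.3531°, lon -139.2307°): 244.2 km
WP2 (lat -39.3032°, lon -141.7038°): 97.5 km
WP3 (lat -38.2588°, lon -141.4794°): 33.1 km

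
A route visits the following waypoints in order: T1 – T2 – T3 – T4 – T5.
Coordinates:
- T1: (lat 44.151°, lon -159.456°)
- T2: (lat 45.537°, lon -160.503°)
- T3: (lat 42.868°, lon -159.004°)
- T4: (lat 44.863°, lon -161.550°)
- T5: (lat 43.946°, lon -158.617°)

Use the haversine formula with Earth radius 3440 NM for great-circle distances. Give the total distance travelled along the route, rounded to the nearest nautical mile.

Leg distances:
T1→T2: 94.4 NM  (cumulative 94.4 NM)
T2→T3: 172.7 NM  (cumulative 267.1 NM)
T3→T4: 162.7 NM  (cumulative 429.9 NM)
T4→T5: 137.3 NM  (cumulative 567.2 NM)
Total route length ≈ 567 NM.

567 NM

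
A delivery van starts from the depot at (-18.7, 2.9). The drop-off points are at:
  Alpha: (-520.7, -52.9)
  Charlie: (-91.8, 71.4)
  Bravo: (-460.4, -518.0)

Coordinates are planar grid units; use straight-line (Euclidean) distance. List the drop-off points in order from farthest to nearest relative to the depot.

Computing each straight-line distance from (-18.7, 2.9):
Bravo (-460.4, -518.0): 683.0
Alpha (-520.7, -52.9): 505.1
Charlie (-91.8, 71.4): 100.2

Bravo, Alpha, Charlie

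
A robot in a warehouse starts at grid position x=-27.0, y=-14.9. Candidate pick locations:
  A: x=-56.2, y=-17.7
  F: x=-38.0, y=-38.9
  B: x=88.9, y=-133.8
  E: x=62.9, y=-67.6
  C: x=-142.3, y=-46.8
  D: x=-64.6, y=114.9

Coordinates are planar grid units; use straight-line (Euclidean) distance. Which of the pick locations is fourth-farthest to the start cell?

Distance to each, sorted:
B: 166.0
D: 135.1
C: 119.6
E: 104.2
A: 29.3
F: 26.4
The fourth-farthest is E at 104.2.

E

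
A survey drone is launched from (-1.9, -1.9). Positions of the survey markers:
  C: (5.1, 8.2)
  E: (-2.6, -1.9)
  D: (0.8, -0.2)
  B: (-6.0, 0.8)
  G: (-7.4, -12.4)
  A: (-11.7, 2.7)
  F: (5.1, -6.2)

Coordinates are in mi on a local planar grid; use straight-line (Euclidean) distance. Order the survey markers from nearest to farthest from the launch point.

Computing each straight-line distance from (-1.9, -1.9):
E (-2.6, -1.9): 0.7 mi
D (0.8, -0.2): 3.2 mi
B (-6.0, 0.8): 4.9 mi
F (5.1, -6.2): 8.2 mi
A (-11.7, 2.7): 10.8 mi
G (-7.4, -12.4): 11.9 mi
C (5.1, 8.2): 12.3 mi

E, D, B, F, A, G, C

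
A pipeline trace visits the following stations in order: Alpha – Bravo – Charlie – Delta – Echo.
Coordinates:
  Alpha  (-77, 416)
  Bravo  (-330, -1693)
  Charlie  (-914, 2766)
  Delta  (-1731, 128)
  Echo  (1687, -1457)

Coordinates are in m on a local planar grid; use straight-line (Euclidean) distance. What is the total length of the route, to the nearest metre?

13150 m

Leg distances:
Alpha→Bravo: 2124.1 m  (cumulative 2124.1 m)
Bravo→Charlie: 4497.1 m  (cumulative 6621.2 m)
Charlie→Delta: 2761.6 m  (cumulative 9382.8 m)
Delta→Echo: 3767.6 m  (cumulative 13150.4 m)
Total route length ≈ 13150 m.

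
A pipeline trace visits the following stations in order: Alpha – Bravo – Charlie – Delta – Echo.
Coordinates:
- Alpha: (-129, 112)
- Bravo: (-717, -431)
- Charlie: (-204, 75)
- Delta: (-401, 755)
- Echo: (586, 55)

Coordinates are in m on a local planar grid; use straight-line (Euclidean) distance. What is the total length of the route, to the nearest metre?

3439 m

Leg distances:
Alpha→Bravo: 800.4 m  (cumulative 800.4 m)
Bravo→Charlie: 720.6 m  (cumulative 1520.9 m)
Charlie→Delta: 708.0 m  (cumulative 2228.9 m)
Delta→Echo: 1210.0 m  (cumulative 3438.9 m)
Total route length ≈ 3439 m.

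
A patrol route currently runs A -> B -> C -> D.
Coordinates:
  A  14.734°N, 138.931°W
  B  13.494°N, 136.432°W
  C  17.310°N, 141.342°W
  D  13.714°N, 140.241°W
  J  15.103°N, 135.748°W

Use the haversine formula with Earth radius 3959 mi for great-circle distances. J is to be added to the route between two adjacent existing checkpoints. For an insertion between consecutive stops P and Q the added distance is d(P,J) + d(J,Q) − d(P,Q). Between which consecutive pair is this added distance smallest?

between B and C

Added distance for inserting J between each consecutive pair:
A–B: 146.2 mi
B–C: 101.4 mi
C–D: 457.8 mi
Smallest added distance is 101.4 mi, inserting between B and C.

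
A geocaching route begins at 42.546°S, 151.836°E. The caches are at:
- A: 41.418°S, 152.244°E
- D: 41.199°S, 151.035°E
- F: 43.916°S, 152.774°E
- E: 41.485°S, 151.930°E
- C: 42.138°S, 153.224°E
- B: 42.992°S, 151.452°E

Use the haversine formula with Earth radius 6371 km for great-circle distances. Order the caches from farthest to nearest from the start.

F, D, A, C, E, B

Distance from the start at 42.546°S, 151.836°E to each:
F 43.916°S, 152.774°E: 170.2 km
D 41.199°S, 151.035°E: 163.8 km
A 41.418°S, 152.244°E: 129.9 km
C 42.138°S, 153.224°E: 122.8 km
E 41.485°S, 151.930°E: 118.2 km
B 42.992°S, 151.452°E: 58.7 km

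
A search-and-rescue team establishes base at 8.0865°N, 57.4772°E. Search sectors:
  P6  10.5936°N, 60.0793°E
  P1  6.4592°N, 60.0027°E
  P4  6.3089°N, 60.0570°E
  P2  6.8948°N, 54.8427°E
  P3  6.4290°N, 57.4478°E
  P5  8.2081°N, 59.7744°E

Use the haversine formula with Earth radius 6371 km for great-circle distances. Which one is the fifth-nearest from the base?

P4

Distances from the base (8.0865°N, 57.4772°E):
P3: 184.3 km
P5: 253.2 km
P2: 319.2 km
P1: 332.2 km
P4: 346.5 km
P6: 399.0 km
The fifth-nearest is P4 at 346.5 km.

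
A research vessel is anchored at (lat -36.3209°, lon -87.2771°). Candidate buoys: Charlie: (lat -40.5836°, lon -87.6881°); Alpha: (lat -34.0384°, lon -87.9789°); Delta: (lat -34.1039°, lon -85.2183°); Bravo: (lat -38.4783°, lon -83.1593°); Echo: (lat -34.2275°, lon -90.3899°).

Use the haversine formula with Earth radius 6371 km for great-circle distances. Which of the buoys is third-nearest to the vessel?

Distance to each, sorted:
Alpha: 261.7 km
Delta: 309.4 km
Echo: 366.1 km
Bravo: 435.7 km
Charlie: 475.3 km
The third-nearest is Echo at 366.1 km.

Echo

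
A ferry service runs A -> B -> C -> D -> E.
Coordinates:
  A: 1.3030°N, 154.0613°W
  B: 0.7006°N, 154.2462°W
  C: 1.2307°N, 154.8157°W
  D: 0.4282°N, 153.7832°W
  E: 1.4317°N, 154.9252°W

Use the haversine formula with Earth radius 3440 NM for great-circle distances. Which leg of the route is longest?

D–E

Leg distances:
A→B: 37.8 NM
B→C: 46.7 NM
C→D: 78.5 NM
D→E: 91.3 NM
The longest leg is D–E at 91.3 NM.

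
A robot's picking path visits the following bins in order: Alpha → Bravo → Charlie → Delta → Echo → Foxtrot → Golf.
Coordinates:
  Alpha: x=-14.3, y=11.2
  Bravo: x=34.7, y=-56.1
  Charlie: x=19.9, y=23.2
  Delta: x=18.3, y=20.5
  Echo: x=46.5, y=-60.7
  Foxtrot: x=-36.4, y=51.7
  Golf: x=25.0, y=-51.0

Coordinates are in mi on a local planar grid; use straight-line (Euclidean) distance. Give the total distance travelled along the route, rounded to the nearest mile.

Leg distances:
Alpha→Bravo: 83.2 mi  (cumulative 83.2 mi)
Bravo→Charlie: 80.7 mi  (cumulative 163.9 mi)
Charlie→Delta: 3.1 mi  (cumulative 167.1 mi)
Delta→Echo: 86.0 mi  (cumulative 253.0 mi)
Echo→Foxtrot: 139.7 mi  (cumulative 392.7 mi)
Foxtrot→Golf: 119.7 mi  (cumulative 512.3 mi)
Total route length ≈ 512 mi.

512 mi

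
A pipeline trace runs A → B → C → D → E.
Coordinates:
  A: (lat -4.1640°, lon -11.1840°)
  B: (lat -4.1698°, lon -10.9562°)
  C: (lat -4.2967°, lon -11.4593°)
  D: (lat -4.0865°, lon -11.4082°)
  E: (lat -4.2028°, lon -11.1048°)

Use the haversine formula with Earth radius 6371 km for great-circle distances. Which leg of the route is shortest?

Leg distances:
A→B: 25.3 km
B→C: 57.5 km
C→D: 24.1 km
D→E: 36.0 km
The shortest leg is C–D at 24.1 km.

C–D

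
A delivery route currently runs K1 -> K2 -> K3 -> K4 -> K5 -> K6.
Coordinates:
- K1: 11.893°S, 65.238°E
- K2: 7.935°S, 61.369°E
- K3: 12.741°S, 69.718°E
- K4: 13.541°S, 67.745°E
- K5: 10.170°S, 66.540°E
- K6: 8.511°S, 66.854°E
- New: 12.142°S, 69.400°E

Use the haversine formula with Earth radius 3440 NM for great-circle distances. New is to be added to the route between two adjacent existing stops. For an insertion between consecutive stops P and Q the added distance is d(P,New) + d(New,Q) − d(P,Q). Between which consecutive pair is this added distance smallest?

Added distance for inserting New between each consecutive pair:
K1–K2: 452.7 NM
K2–K3: 7.0 NM
K3–K4: 43.8 NM
K4–K5: 119.7 NM
K5–K6: 369.4 NM
Smallest added distance is 7.0 NM, inserting between K2 and K3.

between K2 and K3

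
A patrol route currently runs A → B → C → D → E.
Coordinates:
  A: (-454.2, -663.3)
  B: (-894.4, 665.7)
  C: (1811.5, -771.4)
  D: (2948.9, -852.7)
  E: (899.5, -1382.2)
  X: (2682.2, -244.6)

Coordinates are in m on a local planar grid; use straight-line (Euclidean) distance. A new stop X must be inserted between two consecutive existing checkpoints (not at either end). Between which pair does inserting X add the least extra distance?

between C and D

Added distance for inserting X between each consecutive pair:
A–B: 5454.8 m
B–C: 1644.4 m
C–D: 541.4 m
D–E: 662.1 m
Smallest added distance is 541.4 m, inserting between C and D.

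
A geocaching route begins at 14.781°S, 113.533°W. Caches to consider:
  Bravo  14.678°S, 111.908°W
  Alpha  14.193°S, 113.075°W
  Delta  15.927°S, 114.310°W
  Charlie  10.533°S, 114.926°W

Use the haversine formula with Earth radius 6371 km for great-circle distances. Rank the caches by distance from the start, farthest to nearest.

Charlie, Bravo, Delta, Alpha

Computing each great-circle distance from 14.781°S, 113.533°W:
Charlie 10.533°S, 114.926°W: 495.9 km
Bravo 14.678°S, 111.908°W: 175.1 km
Delta 15.927°S, 114.310°W: 152.2 km
Alpha 14.193°S, 113.075°W: 81.9 km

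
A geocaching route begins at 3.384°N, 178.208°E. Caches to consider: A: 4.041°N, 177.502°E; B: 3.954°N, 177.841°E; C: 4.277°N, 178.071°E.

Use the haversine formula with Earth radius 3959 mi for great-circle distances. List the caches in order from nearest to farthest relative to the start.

Computing each great-circle distance from 3.384°N, 178.208°E:
B 3.954°N, 177.841°E: 46.8 mi
C 4.277°N, 178.071°E: 62.4 mi
A 4.041°N, 177.502°E: 66.6 mi

B, C, A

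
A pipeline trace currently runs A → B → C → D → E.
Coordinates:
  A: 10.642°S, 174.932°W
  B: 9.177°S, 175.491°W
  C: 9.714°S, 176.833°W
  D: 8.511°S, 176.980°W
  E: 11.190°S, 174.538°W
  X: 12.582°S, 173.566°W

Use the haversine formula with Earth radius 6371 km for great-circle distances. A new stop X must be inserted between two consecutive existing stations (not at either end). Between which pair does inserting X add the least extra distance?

between D and E

Added distance for inserting X between each consecutive pair:
A–B: 521.1 km
B–C: 752.4 km
C–D: 930.1 km
D–E: 373.7 km
Smallest added distance is 373.7 km, inserting between D and E.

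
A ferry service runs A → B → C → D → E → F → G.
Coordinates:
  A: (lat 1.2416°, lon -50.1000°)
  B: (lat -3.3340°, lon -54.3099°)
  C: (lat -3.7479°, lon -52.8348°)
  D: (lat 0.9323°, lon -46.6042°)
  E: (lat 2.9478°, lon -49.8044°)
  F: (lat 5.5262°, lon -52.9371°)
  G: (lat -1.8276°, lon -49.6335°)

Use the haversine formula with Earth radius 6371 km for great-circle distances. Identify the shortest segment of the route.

Leg distances:
A→B: 691.2 km
B→C: 170.1 km
C→D: 866.2 km
D→E: 420.4 km
E→F: 450.4 km
F→G: 896.2 km
The shortest leg is B–C at 170.1 km.

B–C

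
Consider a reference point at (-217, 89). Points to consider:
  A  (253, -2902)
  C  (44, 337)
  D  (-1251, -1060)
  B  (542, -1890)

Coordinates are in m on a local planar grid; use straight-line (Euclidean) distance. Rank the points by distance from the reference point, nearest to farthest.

Distances from the reference point:
C (44, 337): 360.0 m
D (-1251, -1060): 1545.8 m
B (542, -1890): 2119.6 m
A (253, -2902): 3027.7 m

C, D, B, A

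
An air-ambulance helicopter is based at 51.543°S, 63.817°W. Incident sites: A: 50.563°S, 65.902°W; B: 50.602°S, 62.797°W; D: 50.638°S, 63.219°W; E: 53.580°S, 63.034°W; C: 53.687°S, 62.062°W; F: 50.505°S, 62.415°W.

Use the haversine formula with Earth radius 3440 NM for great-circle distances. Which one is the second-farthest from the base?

E

Distance to each, sorted:
C: 143.7 NM
E: 125.6 NM
A: 98.2 NM
F: 81.8 NM
B: 68.4 NM
D: 58.8 NM
The second-farthest is E at 125.6 NM.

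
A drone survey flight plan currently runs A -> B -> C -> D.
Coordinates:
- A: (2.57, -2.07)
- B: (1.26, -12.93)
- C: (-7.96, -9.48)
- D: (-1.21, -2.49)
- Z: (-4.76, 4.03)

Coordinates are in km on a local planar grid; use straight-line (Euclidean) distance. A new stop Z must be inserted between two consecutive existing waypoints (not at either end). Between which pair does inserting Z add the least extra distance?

between C and D

Added distance for inserting Z between each consecutive pair:
A–B: 16.6 km
B–C: 22.0 km
C–D: 11.6 km
Smallest added distance is 11.6 km, inserting between C and D.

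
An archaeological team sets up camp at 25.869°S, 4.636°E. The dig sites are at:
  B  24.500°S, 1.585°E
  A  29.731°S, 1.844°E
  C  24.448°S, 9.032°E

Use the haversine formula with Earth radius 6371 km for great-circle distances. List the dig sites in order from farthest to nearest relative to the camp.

A, C, B

Distances from the camp:
A 29.731°S, 1.844°E: 509.7 km
C 24.448°S, 9.032°E: 469.8 km
B 24.500°S, 1.585°E: 342.7 km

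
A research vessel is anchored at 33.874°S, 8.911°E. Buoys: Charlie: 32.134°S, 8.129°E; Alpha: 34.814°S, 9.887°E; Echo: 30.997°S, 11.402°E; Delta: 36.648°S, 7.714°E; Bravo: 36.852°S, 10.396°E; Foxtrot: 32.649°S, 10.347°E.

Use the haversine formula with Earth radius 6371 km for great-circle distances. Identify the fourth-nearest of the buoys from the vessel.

Delta

Distance to each, sorted:
Alpha: 137.7 km
Foxtrot: 190.7 km
Charlie: 206.8 km
Delta: 327.0 km
Bravo: 357.5 km
Echo: 396.2 km
The fourth-nearest is Delta at 327.0 km.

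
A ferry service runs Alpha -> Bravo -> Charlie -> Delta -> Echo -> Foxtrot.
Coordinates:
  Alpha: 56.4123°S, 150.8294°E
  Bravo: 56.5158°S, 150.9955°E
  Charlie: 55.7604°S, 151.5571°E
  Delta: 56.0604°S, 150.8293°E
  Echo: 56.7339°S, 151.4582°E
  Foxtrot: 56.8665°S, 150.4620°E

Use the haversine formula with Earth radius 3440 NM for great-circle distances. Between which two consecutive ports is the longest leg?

Leg distances:
Alpha→Bravo: 8.3 NM
Bravo→Charlie: 49.1 NM
Charlie→Delta: 30.4 NM
Delta→Echo: 45.5 NM
Echo→Foxtrot: 33.7 NM
The longest leg is Bravo–Charlie at 49.1 NM.

Bravo–Charlie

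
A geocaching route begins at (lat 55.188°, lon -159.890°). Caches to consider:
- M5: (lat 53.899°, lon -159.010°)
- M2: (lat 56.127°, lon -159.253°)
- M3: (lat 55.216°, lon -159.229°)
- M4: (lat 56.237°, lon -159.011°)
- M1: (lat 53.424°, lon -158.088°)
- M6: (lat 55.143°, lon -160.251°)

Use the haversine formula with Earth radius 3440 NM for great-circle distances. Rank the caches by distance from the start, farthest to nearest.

Computing each great-circle distance from (lat 55.188°, lon -159.890°):
M1 (lat 53.424°, lon -158.088°): 123.3 NM
M5 (lat 53.899°, lon -159.010°): 83.2 NM
M4 (lat 56.237°, lon -159.011°): 69.6 NM
M2 (lat 56.127°, lon -159.253°): 60.4 NM
M3 (lat 55.216°, lon -159.229°): 22.7 NM
M6 (lat 55.143°, lon -160.251°): 12.7 NM

M1, M5, M4, M2, M3, M6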